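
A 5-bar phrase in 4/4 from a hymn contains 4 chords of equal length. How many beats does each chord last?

5 bars × 4 beats/bar = 20 beats total.
20 beats ÷ 4 chords = 5 beats per chord.

5 beats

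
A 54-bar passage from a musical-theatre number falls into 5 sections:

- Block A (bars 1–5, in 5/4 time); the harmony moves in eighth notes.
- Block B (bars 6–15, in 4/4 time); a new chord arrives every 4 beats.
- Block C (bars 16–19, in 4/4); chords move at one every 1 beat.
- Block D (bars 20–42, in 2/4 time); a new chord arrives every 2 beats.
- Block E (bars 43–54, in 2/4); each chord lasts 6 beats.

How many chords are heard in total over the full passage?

103 chords

A: 5·5 = 25 beats, 25/0.5 = 50 chords.
B: 10·4 = 40 beats, 40/4 = 10 chords.
C: 4·4 = 16 beats, 16/1 = 16 chords.
D: 23·2 = 46 beats, 46/2 = 23 chords.
E: 12·2 = 24 beats, 24/6 = 4 chords.
Total: 50 + 10 + 16 + 23 + 4 = 103.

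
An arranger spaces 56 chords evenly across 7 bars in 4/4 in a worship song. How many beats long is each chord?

0.5 beats

7 bars × 4 beats/bar = 28 beats total.
28 beats ÷ 56 chords = 0.5 beats per chord.
(That is an eighth note.)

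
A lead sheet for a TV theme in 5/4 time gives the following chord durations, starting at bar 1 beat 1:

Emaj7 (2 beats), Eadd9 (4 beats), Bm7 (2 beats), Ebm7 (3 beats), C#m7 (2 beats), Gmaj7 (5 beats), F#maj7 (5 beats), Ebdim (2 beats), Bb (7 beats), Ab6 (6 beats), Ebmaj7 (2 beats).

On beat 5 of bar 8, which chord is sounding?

Ebmaj7

Beat 5 of bar 8 is beat (8−1)×5 + 5 = 40 overall.
Running totals: Emaj7 ends at 2, Eadd9 ends at 6, Bm7 ends at 8, Ebm7 ends at 11, C#m7 ends at 13, Gmaj7 ends at 18, F#maj7 ends at 23, Ebdim ends at 25, Bb ends at 32, Ab6 ends at 38, Ebmaj7 ends at 40.
Beat 40 falls within Ebmaj7.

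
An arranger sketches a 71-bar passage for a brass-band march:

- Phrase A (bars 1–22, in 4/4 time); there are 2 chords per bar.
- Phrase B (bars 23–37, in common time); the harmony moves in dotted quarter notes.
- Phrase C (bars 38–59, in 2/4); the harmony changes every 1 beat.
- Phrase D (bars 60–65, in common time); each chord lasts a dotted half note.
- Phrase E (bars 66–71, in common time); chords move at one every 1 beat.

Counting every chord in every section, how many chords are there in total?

A has 88 beats and chords last 2 each, so 44 chords.
B has 60 beats and chords last 1.5 each, so 40 chords.
C has 44 beats and chords last 1 each, so 44 chords.
D has 24 beats and chords last 3 each, so 8 chords.
E has 24 beats and chords last 1 each, so 24 chords.
Total: 44 + 40 + 44 + 8 + 24 = 160.

160 chords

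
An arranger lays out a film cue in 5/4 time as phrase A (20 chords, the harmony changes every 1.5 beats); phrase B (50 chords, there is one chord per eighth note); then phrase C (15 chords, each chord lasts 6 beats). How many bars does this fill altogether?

29 bars

A: 20 × 1.5 = 30 beats = 6 bars.
B: 50 × 0.5 = 25 beats = 5 bars.
C: 15 × 6 = 90 beats = 18 bars.
Total: 6 + 5 + 18 = 29 bars.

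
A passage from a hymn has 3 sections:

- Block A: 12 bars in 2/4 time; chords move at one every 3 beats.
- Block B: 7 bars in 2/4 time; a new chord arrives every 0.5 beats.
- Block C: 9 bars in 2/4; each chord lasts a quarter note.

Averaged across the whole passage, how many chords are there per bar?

A: 12 bars of 2 beats is 24 beats; at 3 beats each that's 8 chords.
B: 7 bars of 2 beats is 14 beats; at 0.5 beats each that's 28 chords.
C: 9 bars of 2 beats is 18 beats; at 1 beat each that's 18 chords.
Overall: 54 chords over 28 bars → 54/28 = 27/14 chords per bar.

27/14 chords per bar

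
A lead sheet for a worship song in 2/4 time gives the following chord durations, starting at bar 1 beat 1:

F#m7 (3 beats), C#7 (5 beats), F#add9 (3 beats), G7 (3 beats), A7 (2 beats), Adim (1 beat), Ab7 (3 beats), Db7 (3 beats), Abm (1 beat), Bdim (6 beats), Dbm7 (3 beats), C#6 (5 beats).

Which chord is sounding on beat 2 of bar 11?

Db7

Beat 2 of bar 11 is beat (11−1)×2 + 2 = 22 overall.
Running totals: F#m7 ends at 3, C#7 ends at 8, F#add9 ends at 11, G7 ends at 14, A7 ends at 16, Adim ends at 17, Ab7 ends at 20, Db7 ends at 23.
Beat 22 falls within Db7.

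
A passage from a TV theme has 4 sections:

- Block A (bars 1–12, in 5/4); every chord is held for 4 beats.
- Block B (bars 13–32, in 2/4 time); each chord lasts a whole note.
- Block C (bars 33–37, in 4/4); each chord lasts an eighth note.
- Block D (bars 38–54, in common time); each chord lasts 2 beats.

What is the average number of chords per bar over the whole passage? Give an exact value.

11/6 chords per bar

A: 12 × 5 = 60 beats ÷ 4 = 15 chords.
B: 20 × 2 = 40 beats ÷ 4 = 10 chords.
C: 5 × 4 = 20 beats ÷ 0.5 = 40 chords.
D: 17 × 4 = 68 beats ÷ 2 = 34 chords.
Overall: 99 chords over 54 bars → 99/54 = 11/6 chords per bar.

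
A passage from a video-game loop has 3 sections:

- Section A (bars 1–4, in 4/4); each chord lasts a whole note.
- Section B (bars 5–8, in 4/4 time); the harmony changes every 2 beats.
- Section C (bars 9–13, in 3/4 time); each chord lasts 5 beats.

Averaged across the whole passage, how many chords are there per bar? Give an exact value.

15/13 chords per bar

A: 4 × 4 = 16 beats ÷ 4 = 4 chords.
B: 4 × 4 = 16 beats ÷ 2 = 8 chords.
C: 5 × 3 = 15 beats ÷ 5 = 3 chords.
Overall: 15 chords over 13 bars → 15/13 = 15/13 chords per bar.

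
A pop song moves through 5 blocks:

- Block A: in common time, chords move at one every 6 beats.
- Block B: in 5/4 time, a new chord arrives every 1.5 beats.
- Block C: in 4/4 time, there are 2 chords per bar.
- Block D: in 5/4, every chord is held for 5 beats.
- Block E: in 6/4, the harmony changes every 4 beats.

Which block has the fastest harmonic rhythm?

A: 4 beats/bar ÷ 6 beats/chord = 2/3 chords/bar.
B: 5 beats/bar ÷ 1.5 beats/chord = 10/3 chords/bar.
C: 4 beats/bar ÷ 2 beats/chord = 2 chords/bar.
D: 5 beats/bar ÷ 5 beats/chord = 1 chord/bar.
E: 6 beats/bar ÷ 4 beats/chord = 1.5 chords/bar.
Fastest is B at 10/3 chords/bar.

Block B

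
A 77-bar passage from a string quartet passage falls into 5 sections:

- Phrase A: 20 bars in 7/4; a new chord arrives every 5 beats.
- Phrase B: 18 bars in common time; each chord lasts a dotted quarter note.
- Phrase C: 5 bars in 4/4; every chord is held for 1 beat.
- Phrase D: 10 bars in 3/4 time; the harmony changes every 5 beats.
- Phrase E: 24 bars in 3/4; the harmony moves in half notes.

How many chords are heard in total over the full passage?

A: 20 bars × 7 beats = 140 beats; 5 beats/chord → 28 chords.
B: 18 bars × 4 beats = 72 beats; 1.5 beats/chord → 48 chords.
C: 5 bars × 4 beats = 20 beats; 1 beat/chord → 20 chords.
D: 10 bars × 3 beats = 30 beats; 5 beats/chord → 6 chords.
E: 24 bars × 3 beats = 72 beats; 2 beats/chord → 36 chords.
Total: 28 + 48 + 20 + 6 + 36 = 138.

138 chords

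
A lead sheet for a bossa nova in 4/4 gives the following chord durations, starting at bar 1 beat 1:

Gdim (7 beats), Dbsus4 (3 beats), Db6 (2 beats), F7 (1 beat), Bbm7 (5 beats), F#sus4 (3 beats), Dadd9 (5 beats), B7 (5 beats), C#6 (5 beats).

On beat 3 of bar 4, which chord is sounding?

Bbm7

Beat 3 of bar 4 is beat (4−1)×4 + 3 = 15 overall.
Running totals: Gdim ends at 7, Dbsus4 ends at 10, Db6 ends at 12, F7 ends at 13, Bbm7 ends at 18.
Beat 15 falls within Bbm7.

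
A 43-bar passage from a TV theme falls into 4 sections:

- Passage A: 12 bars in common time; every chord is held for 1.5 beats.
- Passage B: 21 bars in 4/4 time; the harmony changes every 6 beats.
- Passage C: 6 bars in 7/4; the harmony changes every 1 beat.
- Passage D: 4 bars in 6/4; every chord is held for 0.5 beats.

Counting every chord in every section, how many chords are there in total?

A: 12·4 = 48 beats, 48/1.5 = 32 chords.
B: 21·4 = 84 beats, 84/6 = 14 chords.
C: 6·7 = 42 beats, 42/1 = 42 chords.
D: 4·6 = 24 beats, 24/0.5 = 48 chords.
Total: 32 + 14 + 42 + 48 = 136.

136 chords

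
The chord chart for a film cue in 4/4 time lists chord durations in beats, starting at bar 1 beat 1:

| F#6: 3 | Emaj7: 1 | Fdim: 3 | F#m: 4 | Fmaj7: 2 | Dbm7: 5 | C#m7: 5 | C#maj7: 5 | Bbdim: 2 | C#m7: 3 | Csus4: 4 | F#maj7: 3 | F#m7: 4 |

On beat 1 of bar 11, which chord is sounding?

Beat 1 of bar 11 is beat (11−1)×4 + 1 = 41 overall.
Running totals: F#6 ends at 3, Emaj7 ends at 4, Fdim ends at 7, F#m ends at 11, Fmaj7 ends at 13, Dbm7 ends at 18, C#m7 ends at 23, C#maj7 ends at 28, Bbdim ends at 30, C#m7 ends at 33, Csus4 ends at 37, F#maj7 ends at 40, F#m7 ends at 44.
Beat 41 falls within F#m7.

F#m7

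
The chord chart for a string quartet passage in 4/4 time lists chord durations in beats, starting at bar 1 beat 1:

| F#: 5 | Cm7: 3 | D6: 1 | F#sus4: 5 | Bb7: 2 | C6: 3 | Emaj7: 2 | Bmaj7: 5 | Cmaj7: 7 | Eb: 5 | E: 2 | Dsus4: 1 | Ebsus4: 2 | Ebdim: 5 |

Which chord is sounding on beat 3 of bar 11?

Beat 3 of bar 11 is beat (11−1)×4 + 3 = 43 overall.
Running totals: F# ends at 5, Cm7 ends at 8, D6 ends at 9, F#sus4 ends at 14, Bb7 ends at 16, C6 ends at 19, Emaj7 ends at 21, Bmaj7 ends at 26, Cmaj7 ends at 33, Eb ends at 38, E ends at 40, Dsus4 ends at 41, Ebsus4 ends at 43.
Beat 43 falls within Ebsus4.

Ebsus4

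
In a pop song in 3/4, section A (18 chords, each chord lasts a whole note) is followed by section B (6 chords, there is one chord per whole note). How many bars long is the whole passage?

A: 18 × 4 = 72 beats = 24 bars.
B: 6 × 4 = 24 beats = 8 bars.
Total: 24 + 8 = 32 bars.

32 bars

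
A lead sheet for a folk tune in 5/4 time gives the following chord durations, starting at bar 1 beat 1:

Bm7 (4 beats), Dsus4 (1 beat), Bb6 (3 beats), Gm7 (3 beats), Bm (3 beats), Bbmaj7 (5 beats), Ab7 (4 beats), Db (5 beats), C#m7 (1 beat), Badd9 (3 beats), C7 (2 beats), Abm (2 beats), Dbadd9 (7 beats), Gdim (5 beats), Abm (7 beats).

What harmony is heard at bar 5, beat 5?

Beat 5 of bar 5 is beat (5−1)×5 + 5 = 25 overall.
Running totals: Bm7 ends at 4, Dsus4 ends at 5, Bb6 ends at 8, Gm7 ends at 11, Bm ends at 14, Bbmaj7 ends at 19, Ab7 ends at 23, Db ends at 28.
Beat 25 falls within Db.

Db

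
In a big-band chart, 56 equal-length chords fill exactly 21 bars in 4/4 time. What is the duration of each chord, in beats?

21 bars × 4 beats/bar = 84 beats total.
84 beats ÷ 56 chords = 1.5 beats per chord.
(That is a dotted quarter note.)

1.5 beats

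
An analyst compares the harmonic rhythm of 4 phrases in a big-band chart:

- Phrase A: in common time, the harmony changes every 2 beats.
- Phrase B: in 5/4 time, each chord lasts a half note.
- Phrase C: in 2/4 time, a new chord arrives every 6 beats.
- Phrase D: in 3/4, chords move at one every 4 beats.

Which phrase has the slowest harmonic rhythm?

A: 4 beats/bar ÷ 2 beats/chord = 2 chords/bar.
B: 5 beats/bar ÷ 2 beats/chord = 2.5 chords/bar.
C: 2 beats/bar ÷ 6 beats/chord = 1/3 chords/bar.
D: 3 beats/bar ÷ 4 beats/chord = 0.75 chords/bar.
Slowest is C at 1/3 chords/bar.

Phrase C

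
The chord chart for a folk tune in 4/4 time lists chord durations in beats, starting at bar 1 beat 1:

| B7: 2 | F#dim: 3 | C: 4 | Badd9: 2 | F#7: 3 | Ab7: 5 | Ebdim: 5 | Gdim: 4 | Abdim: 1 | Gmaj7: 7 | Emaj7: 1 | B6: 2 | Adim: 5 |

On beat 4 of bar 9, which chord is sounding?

Gmaj7

Beat 4 of bar 9 is beat (9−1)×4 + 4 = 36 overall.
Running totals: B7 ends at 2, F#dim ends at 5, C ends at 9, Badd9 ends at 11, F#7 ends at 14, Ab7 ends at 19, Ebdim ends at 24, Gdim ends at 28, Abdim ends at 29, Gmaj7 ends at 36.
Beat 36 falls within Gmaj7.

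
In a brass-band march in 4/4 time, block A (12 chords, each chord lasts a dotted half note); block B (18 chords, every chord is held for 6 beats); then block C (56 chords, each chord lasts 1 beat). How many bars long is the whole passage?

A: 12 × 3 = 36 beats = 9 bars.
B: 18 × 6 = 108 beats = 27 bars.
C: 56 × 1 = 56 beats = 14 bars.
Total: 9 + 27 + 14 = 50 bars.

50 bars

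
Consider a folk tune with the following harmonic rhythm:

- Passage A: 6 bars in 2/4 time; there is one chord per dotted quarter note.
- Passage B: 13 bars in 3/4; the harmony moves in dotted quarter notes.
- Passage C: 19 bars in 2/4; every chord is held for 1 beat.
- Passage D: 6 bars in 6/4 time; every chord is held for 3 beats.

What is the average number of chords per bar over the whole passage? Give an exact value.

A: 6 × 2 = 12 beats ÷ 1.5 = 8 chords.
B: 13 × 3 = 39 beats ÷ 1.5 = 26 chords.
C: 19 × 2 = 38 beats ÷ 1 = 38 chords.
D: 6 × 6 = 36 beats ÷ 3 = 12 chords.
Overall: 84 chords over 44 bars → 84/44 = 21/11 chords per bar.

21/11 chords per bar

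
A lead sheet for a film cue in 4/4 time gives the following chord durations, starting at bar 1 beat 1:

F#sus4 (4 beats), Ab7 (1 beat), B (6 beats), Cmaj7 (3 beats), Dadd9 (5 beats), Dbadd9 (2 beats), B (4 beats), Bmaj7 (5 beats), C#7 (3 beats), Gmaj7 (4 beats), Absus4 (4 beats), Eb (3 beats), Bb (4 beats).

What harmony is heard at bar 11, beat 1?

Absus4

Beat 1 of bar 11 is beat (11−1)×4 + 1 = 41 overall.
Running totals: F#sus4 ends at 4, Ab7 ends at 5, B ends at 11, Cmaj7 ends at 14, Dadd9 ends at 19, Dbadd9 ends at 21, B ends at 25, Bmaj7 ends at 30, C#7 ends at 33, Gmaj7 ends at 37, Absus4 ends at 41.
Beat 41 falls within Absus4.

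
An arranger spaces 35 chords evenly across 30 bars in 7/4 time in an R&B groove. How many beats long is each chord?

30 bars × 7 beats/bar = 210 beats total.
210 beats ÷ 35 chords = 6 beats per chord.

6 beats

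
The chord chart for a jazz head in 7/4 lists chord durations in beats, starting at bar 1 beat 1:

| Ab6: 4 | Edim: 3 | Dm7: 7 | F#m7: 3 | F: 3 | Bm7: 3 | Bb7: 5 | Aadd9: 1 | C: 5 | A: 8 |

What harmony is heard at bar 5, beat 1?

Beat 1 of bar 5 is beat (5−1)×7 + 1 = 29 overall.
Running totals: Ab6 ends at 4, Edim ends at 7, Dm7 ends at 14, F#m7 ends at 17, F ends at 20, Bm7 ends at 23, Bb7 ends at 28, Aadd9 ends at 29.
Beat 29 falls within Aadd9.

Aadd9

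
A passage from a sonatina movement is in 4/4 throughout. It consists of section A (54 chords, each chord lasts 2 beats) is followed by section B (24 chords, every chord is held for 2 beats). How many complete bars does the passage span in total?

39 bars

A: 54 × 2 = 108 beats = 27 bars.
B: 24 × 2 = 48 beats = 12 bars.
Total: 27 + 12 = 39 bars.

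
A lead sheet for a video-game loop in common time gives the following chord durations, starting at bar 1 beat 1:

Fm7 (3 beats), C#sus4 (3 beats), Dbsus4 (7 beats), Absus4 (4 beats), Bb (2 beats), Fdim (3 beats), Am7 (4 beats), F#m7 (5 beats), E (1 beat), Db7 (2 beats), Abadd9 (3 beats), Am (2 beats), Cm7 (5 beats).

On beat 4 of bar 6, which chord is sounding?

Beat 4 of bar 6 is beat (6−1)×4 + 4 = 24 overall.
Running totals: Fm7 ends at 3, C#sus4 ends at 6, Dbsus4 ends at 13, Absus4 ends at 17, Bb ends at 19, Fdim ends at 22, Am7 ends at 26.
Beat 24 falls within Am7.

Am7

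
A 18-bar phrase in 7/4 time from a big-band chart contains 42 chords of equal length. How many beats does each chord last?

3 beats

18 bars × 7 beats/bar = 126 beats total.
126 beats ÷ 42 chords = 3 beats per chord.
(That is a dotted half note.)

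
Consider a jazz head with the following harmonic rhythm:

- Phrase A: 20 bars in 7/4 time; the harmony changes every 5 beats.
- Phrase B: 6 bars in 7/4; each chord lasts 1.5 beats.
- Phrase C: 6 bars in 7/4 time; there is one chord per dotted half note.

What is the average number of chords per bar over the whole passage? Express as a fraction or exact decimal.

35/16 chords per bar

A: 20 × 7 = 140 beats ÷ 5 = 28 chords.
B: 6 × 7 = 42 beats ÷ 1.5 = 28 chords.
C: 6 × 7 = 42 beats ÷ 3 = 14 chords.
Overall: 70 chords over 32 bars → 70/32 = 35/16 chords per bar.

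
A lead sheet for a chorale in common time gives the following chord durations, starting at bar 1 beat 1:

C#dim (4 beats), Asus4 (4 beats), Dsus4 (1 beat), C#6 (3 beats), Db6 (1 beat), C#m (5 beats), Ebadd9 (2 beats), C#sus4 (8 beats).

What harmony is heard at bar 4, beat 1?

Beat 1 of bar 4 is beat (4−1)×4 + 1 = 13 overall.
Running totals: C#dim ends at 4, Asus4 ends at 8, Dsus4 ends at 9, C#6 ends at 12, Db6 ends at 13.
Beat 13 falls within Db6.

Db6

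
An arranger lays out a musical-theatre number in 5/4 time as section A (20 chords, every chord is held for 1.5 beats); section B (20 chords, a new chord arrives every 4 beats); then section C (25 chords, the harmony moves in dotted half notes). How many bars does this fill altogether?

37 bars

A: 20 × 1.5 = 30 beats = 6 bars.
B: 20 × 4 = 80 beats = 16 bars.
C: 25 × 3 = 75 beats = 15 bars.
Total: 6 + 16 + 15 = 37 bars.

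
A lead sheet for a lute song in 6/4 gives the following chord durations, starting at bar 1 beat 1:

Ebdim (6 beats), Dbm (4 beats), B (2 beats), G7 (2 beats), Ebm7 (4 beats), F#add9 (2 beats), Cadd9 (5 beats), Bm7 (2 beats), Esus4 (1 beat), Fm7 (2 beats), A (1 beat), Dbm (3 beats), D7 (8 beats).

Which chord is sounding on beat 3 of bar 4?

Cadd9

Beat 3 of bar 4 is beat (4−1)×6 + 3 = 21 overall.
Running totals: Ebdim ends at 6, Dbm ends at 10, B ends at 12, G7 ends at 14, Ebm7 ends at 18, F#add9 ends at 20, Cadd9 ends at 25.
Beat 21 falls within Cadd9.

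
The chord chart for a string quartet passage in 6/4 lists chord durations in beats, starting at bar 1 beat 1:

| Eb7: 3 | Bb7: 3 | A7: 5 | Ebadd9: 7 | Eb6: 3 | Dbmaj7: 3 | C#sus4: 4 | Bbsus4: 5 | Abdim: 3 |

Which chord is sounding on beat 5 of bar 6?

Abdim

Beat 5 of bar 6 is beat (6−1)×6 + 5 = 35 overall.
Running totals: Eb7 ends at 3, Bb7 ends at 6, A7 ends at 11, Ebadd9 ends at 18, Eb6 ends at 21, Dbmaj7 ends at 24, C#sus4 ends at 28, Bbsus4 ends at 33, Abdim ends at 36.
Beat 35 falls within Abdim.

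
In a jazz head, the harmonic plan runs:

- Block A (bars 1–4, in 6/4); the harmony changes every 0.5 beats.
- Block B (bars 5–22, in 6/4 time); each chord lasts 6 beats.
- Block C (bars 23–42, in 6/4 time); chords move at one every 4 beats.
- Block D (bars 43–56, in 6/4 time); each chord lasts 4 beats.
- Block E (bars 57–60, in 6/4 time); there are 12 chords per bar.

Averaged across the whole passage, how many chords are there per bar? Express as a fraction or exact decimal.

A: 4 × 6 = 24 beats ÷ 0.5 = 48 chords.
B: 18 × 6 = 108 beats ÷ 6 = 18 chords.
C: 20 × 6 = 120 beats ÷ 4 = 30 chords.
D: 14 × 6 = 84 beats ÷ 4 = 21 chords.
E: 4 × 6 = 24 beats ÷ 0.5 = 48 chords.
Overall: 165 chords over 60 bars → 165/60 = 2.75 chords per bar.

2.75 chords per bar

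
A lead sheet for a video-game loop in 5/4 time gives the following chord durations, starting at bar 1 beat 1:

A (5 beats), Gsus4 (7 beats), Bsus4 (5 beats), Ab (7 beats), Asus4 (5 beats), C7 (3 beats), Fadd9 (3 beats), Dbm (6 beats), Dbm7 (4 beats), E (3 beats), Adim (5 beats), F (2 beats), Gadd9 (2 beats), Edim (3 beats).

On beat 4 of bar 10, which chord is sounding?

Adim

Beat 4 of bar 10 is beat (10−1)×5 + 4 = 49 overall.
Running totals: A ends at 5, Gsus4 ends at 12, Bsus4 ends at 17, Ab ends at 24, Asus4 ends at 29, C7 ends at 32, Fadd9 ends at 35, Dbm ends at 41, Dbm7 ends at 45, E ends at 48, Adim ends at 53.
Beat 49 falls within Adim.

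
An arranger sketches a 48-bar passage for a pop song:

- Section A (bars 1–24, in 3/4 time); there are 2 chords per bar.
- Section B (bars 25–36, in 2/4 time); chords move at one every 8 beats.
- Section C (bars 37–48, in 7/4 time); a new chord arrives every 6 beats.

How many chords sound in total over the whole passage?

65 chords

A has 72 beats and chords last 1.5 each, so 48 chords.
B has 24 beats and chords last 8 each, so 3 chords.
C has 84 beats and chords last 6 each, so 14 chords.
Total: 48 + 3 + 14 = 65.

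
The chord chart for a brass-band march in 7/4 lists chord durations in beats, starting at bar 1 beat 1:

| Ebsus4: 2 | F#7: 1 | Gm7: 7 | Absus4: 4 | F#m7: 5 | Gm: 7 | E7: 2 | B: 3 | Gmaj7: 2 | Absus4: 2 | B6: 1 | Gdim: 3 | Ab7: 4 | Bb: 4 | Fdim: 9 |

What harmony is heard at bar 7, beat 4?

Bb

Beat 4 of bar 7 is beat (7−1)×7 + 4 = 46 overall.
Running totals: Ebsus4 ends at 2, F#7 ends at 3, Gm7 ends at 10, Absus4 ends at 14, F#m7 ends at 19, Gm ends at 26, E7 ends at 28, B ends at 31, Gmaj7 ends at 33, Absus4 ends at 35, B6 ends at 36, Gdim ends at 39, Ab7 ends at 43, Bb ends at 47.
Beat 46 falls within Bb.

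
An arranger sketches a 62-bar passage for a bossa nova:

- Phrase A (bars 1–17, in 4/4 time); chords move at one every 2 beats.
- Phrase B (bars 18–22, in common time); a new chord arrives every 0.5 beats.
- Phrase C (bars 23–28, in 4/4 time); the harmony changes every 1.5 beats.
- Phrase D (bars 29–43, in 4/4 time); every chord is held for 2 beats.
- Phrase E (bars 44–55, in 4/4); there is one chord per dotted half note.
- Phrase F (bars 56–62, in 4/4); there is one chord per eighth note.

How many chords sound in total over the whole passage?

A: 17·4 = 68 beats, 68/2 = 34 chords.
B: 5·4 = 20 beats, 20/0.5 = 40 chords.
C: 6·4 = 24 beats, 24/1.5 = 16 chords.
D: 15·4 = 60 beats, 60/2 = 30 chords.
E: 12·4 = 48 beats, 48/3 = 16 chords.
F: 7·4 = 28 beats, 28/0.5 = 56 chords.
Total: 34 + 40 + 16 + 30 + 16 + 56 = 192.

192 chords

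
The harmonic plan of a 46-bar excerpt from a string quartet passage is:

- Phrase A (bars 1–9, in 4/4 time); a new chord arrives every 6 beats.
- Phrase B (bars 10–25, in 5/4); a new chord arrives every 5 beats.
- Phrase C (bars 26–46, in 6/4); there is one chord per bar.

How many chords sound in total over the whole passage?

43 chords

A: 9·4 = 36 beats, 36/6 = 6 chords.
B: 16·5 = 80 beats, 80/5 = 16 chords.
C: 21·6 = 126 beats, 126/6 = 21 chords.
Total: 6 + 16 + 21 = 43.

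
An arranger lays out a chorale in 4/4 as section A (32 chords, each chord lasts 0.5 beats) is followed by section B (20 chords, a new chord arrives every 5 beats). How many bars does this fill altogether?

29 bars

A: 32 × 0.5 = 16 beats = 4 bars.
B: 20 × 5 = 100 beats = 25 bars.
Total: 4 + 25 = 29 bars.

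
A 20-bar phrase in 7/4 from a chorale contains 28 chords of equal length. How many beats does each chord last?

5 beats

20 bars × 7 beats/bar = 140 beats total.
140 beats ÷ 28 chords = 5 beats per chord.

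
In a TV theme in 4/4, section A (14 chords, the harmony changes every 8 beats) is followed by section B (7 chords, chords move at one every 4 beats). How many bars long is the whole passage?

A: 14 × 8 = 112 beats = 28 bars.
B: 7 × 4 = 28 beats = 7 bars.
Total: 28 + 7 = 35 bars.

35 bars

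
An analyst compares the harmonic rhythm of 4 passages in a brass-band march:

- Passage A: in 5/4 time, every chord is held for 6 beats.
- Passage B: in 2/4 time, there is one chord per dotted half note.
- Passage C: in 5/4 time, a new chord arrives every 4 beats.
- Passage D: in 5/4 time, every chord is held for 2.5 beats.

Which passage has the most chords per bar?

Passage D

A: each chord is 6 beats in 5/4, so 5/6 per bar.
B: each chord is 3 beats in 2/4, so 2/3 per bar.
C: each chord is 4 beats in 5/4, so 1.25 per bar.
D: each chord is 2.5 beats in 5/4, so 2 per bar.
Fastest is D at 2 chords/bar.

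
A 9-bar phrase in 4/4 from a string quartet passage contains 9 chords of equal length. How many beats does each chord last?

9 bars × 4 beats/bar = 36 beats total.
36 beats ÷ 9 chords = 4 beats per chord.
(That is a whole note.)

4 beats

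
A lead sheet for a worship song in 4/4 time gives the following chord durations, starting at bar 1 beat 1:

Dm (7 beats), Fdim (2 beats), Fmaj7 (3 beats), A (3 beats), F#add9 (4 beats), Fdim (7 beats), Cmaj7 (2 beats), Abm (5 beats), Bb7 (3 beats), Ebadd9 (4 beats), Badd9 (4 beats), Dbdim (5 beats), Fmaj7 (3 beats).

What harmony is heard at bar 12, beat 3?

Dbdim

Beat 3 of bar 12 is beat (12−1)×4 + 3 = 47 overall.
Running totals: Dm ends at 7, Fdim ends at 9, Fmaj7 ends at 12, A ends at 15, F#add9 ends at 19, Fdim ends at 26, Cmaj7 ends at 28, Abm ends at 33, Bb7 ends at 36, Ebadd9 ends at 40, Badd9 ends at 44, Dbdim ends at 49.
Beat 47 falls within Dbdim.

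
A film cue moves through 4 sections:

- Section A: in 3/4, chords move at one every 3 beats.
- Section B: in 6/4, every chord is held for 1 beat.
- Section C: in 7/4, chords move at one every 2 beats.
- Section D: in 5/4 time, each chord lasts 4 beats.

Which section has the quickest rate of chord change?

A: 3 beats/bar ÷ 3 beats/chord = 1 chord/bar.
B: 6 beats/bar ÷ 1 beat/chord = 6 chords/bar.
C: 7 beats/bar ÷ 2 beats/chord = 3.5 chords/bar.
D: 5 beats/bar ÷ 4 beats/chord = 1.25 chords/bar.
Fastest is B at 6 chords/bar.

Section B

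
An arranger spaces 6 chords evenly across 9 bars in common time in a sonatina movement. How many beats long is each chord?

6 beats

9 bars × 4 beats/bar = 36 beats total.
36 beats ÷ 6 chords = 6 beats per chord.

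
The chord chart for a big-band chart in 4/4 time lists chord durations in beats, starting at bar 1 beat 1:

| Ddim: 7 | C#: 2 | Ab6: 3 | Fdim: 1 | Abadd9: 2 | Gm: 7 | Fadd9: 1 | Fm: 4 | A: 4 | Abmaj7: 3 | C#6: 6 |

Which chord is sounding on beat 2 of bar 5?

Gm

Beat 2 of bar 5 is beat (5−1)×4 + 2 = 18 overall.
Running totals: Ddim ends at 7, C# ends at 9, Ab6 ends at 12, Fdim ends at 13, Abadd9 ends at 15, Gm ends at 22.
Beat 18 falls within Gm.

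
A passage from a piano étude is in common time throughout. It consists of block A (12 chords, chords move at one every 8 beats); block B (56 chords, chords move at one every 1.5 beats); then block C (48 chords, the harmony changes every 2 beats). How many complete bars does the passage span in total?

69 bars

A: 12 × 8 = 96 beats = 24 bars.
B: 56 × 1.5 = 84 beats = 21 bars.
C: 48 × 2 = 96 beats = 24 bars.
Total: 24 + 21 + 24 = 69 bars.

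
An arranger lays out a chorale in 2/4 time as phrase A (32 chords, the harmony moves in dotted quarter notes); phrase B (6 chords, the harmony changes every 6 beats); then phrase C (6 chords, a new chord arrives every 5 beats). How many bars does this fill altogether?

A: 32 × 1.5 = 48 beats = 24 bars.
B: 6 × 6 = 36 beats = 18 bars.
C: 6 × 5 = 30 beats = 15 bars.
Total: 24 + 18 + 15 = 57 bars.

57 bars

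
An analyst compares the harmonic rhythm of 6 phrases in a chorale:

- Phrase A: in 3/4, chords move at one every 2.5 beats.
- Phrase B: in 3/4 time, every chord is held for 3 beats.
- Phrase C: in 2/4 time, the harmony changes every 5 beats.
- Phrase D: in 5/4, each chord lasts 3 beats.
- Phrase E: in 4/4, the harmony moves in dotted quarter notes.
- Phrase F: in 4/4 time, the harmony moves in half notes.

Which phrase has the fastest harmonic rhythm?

Phrase E

A: 3/2.5 = 1.2 chords/bar.
B: 3/3 = 1 chord/bar.
C: 2/5 = 0.4 chords/bar.
D: 5/3 = 5/3 chords/bar.
E: 4/1.5 = 8/3 chords/bar.
F: 4/2 = 2 chords/bar.
Fastest is E at 8/3 chords/bar.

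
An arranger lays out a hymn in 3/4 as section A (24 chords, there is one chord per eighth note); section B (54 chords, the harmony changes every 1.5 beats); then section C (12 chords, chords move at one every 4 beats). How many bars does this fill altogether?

A: 24 × 0.5 = 12 beats = 4 bars.
B: 54 × 1.5 = 81 beats = 27 bars.
C: 12 × 4 = 48 beats = 16 bars.
Total: 4 + 27 + 16 = 47 bars.

47 bars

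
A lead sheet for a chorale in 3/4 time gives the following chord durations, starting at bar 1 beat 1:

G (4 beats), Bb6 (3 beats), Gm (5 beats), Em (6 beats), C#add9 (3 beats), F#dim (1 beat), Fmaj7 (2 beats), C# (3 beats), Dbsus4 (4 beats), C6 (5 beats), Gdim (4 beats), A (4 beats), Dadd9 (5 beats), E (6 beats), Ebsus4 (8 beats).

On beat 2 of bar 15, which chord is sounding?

Beat 2 of bar 15 is beat (15−1)×3 + 2 = 44 overall.
Running totals: G ends at 4, Bb6 ends at 7, Gm ends at 12, Em ends at 18, C#add9 ends at 21, F#dim ends at 22, Fmaj7 ends at 24, C# ends at 27, Dbsus4 ends at 31, C6 ends at 36, Gdim ends at 40, A ends at 44.
Beat 44 falls within A.

A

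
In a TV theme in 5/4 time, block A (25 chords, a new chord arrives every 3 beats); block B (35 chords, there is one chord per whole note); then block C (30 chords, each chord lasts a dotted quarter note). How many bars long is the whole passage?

A: 25 × 3 = 75 beats = 15 bars.
B: 35 × 4 = 140 beats = 28 bars.
C: 30 × 1.5 = 45 beats = 9 bars.
Total: 15 + 28 + 9 = 52 bars.

52 bars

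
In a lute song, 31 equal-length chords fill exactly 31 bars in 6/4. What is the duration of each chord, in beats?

6 beats

31 bars × 6 beats/bar = 186 beats total.
186 beats ÷ 31 chords = 6 beats per chord.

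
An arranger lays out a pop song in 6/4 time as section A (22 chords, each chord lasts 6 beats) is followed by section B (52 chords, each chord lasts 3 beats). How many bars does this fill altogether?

48 bars

A: 22 × 6 = 132 beats = 22 bars.
B: 52 × 3 = 156 beats = 26 bars.
Total: 22 + 26 = 48 bars.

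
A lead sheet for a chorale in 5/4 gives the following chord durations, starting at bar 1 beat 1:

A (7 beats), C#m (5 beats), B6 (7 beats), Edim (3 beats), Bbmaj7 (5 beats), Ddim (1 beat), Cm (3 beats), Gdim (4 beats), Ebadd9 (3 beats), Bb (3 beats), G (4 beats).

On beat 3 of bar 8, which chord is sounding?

Beat 3 of bar 8 is beat (8−1)×5 + 3 = 38 overall.
Running totals: A ends at 7, C#m ends at 12, B6 ends at 19, Edim ends at 22, Bbmaj7 ends at 27, Ddim ends at 28, Cm ends at 31, Gdim ends at 35, Ebadd9 ends at 38.
Beat 38 falls within Ebadd9.

Ebadd9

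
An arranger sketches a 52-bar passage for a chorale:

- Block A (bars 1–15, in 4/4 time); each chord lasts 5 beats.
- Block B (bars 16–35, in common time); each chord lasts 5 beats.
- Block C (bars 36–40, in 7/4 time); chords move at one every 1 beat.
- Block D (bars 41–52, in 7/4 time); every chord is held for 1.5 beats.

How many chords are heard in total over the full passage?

A: 15 bars × 4 beats = 60 beats; 5 beats/chord → 12 chords.
B: 20 bars × 4 beats = 80 beats; 5 beats/chord → 16 chords.
C: 5 bars × 7 beats = 35 beats; 1 beat/chord → 35 chords.
D: 12 bars × 7 beats = 84 beats; 1.5 beats/chord → 56 chords.
Total: 12 + 16 + 35 + 56 = 119.

119 chords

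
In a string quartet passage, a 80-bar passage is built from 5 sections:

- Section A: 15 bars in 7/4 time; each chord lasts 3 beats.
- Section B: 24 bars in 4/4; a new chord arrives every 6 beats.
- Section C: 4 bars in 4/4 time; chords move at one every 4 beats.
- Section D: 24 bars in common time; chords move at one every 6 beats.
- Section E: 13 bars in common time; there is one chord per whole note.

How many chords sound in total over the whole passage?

A: 15 bars × 7 beats = 105 beats; 3 beats/chord → 35 chords.
B: 24 bars × 4 beats = 96 beats; 6 beats/chord → 16 chords.
C: 4 bars × 4 beats = 16 beats; 4 beats/chord → 4 chords.
D: 24 bars × 4 beats = 96 beats; 6 beats/chord → 16 chords.
E: 13 bars × 4 beats = 52 beats; 4 beats/chord → 13 chords.
Total: 35 + 16 + 4 + 16 + 13 = 84.

84 chords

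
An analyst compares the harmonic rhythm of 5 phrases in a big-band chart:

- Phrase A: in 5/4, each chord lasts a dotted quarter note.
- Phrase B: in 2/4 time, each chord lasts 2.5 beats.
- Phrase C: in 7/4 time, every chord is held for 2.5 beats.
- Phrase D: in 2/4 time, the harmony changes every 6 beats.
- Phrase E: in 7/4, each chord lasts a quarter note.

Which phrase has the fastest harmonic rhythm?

A: 5 beats/bar ÷ 1.5 beats/chord = 10/3 chords/bar.
B: 2 beats/bar ÷ 2.5 beats/chord = 0.8 chords/bar.
C: 7 beats/bar ÷ 2.5 beats/chord = 2.8 chords/bar.
D: 2 beats/bar ÷ 6 beats/chord = 1/3 chords/bar.
E: 7 beats/bar ÷ 1 beat/chord = 7 chords/bar.
Fastest is E at 7 chords/bar.

Phrase E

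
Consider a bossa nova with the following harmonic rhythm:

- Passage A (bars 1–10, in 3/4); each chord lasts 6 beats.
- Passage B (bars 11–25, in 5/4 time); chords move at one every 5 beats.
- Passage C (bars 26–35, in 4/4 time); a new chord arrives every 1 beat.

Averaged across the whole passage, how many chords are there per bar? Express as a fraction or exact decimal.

A: 10 bars of 3 beats is 30 beats; at 6 beats each that's 5 chords.
B: 15 bars of 5 beats is 75 beats; at 5 beats each that's 15 chords.
C: 10 bars of 4 beats is 40 beats; at 1 beat each that's 40 chords.
Overall: 60 chords over 35 bars → 60/35 = 12/7 chords per bar.

12/7 chords per bar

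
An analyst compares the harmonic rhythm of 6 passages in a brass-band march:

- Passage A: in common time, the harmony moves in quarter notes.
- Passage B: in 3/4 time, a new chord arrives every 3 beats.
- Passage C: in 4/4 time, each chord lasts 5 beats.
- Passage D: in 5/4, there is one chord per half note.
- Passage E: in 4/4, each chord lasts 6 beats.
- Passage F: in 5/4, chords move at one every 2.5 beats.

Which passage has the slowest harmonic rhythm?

A: 4/1 = 4 chords/bar.
B: 3/3 = 1 chord/bar.
C: 4/5 = 0.8 chords/bar.
D: 5/2 = 2.5 chords/bar.
E: 4/6 = 2/3 chords/bar.
F: 5/2.5 = 2 chords/bar.
Slowest is E at 2/3 chords/bar.

Passage E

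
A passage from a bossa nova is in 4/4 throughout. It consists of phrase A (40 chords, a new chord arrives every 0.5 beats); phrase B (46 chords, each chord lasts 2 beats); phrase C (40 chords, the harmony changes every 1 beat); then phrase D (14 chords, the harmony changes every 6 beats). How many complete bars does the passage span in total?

A: 40 × 0.5 = 20 beats = 5 bars.
B: 46 × 2 = 92 beats = 23 bars.
C: 40 × 1 = 40 beats = 10 bars.
D: 14 × 6 = 84 beats = 21 bars.
Total: 5 + 23 + 10 + 21 = 59 bars.

59 bars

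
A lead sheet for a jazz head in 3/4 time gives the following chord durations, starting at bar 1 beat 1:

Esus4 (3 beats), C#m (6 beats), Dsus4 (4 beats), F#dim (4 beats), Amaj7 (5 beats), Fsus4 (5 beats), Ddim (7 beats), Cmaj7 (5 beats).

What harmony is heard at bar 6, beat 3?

Beat 3 of bar 6 is beat (6−1)×3 + 3 = 18 overall.
Running totals: Esus4 ends at 3, C#m ends at 9, Dsus4 ends at 13, F#dim ends at 17, Amaj7 ends at 22.
Beat 18 falls within Amaj7.

Amaj7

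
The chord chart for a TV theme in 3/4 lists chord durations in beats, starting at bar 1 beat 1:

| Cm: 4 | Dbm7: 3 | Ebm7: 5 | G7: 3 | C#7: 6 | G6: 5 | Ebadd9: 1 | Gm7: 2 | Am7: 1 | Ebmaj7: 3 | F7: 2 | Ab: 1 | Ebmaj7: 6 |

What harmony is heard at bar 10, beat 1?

Beat 1 of bar 10 is beat (10−1)×3 + 1 = 28 overall.
Running totals: Cm ends at 4, Dbm7 ends at 7, Ebm7 ends at 12, G7 ends at 15, C#7 ends at 21, G6 ends at 26, Ebadd9 ends at 27, Gm7 ends at 29.
Beat 28 falls within Gm7.

Gm7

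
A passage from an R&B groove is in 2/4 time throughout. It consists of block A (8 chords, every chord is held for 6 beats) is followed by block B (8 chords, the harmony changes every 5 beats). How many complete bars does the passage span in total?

A: 8 × 6 = 48 beats = 24 bars.
B: 8 × 5 = 40 beats = 20 bars.
Total: 24 + 20 = 44 bars.

44 bars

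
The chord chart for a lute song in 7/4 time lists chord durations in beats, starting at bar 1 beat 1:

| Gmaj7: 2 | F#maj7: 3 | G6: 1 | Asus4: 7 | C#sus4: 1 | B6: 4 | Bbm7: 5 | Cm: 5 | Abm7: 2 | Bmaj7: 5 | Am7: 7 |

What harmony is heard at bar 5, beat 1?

Abm7

Beat 1 of bar 5 is beat (5−1)×7 + 1 = 29 overall.
Running totals: Gmaj7 ends at 2, F#maj7 ends at 5, G6 ends at 6, Asus4 ends at 13, C#sus4 ends at 14, B6 ends at 18, Bbm7 ends at 23, Cm ends at 28, Abm7 ends at 30.
Beat 29 falls within Abm7.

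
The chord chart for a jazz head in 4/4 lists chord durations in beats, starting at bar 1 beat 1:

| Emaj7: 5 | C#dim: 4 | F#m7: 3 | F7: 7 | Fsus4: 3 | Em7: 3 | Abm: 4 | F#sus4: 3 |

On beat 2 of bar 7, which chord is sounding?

Abm

Beat 2 of bar 7 is beat (7−1)×4 + 2 = 26 overall.
Running totals: Emaj7 ends at 5, C#dim ends at 9, F#m7 ends at 12, F7 ends at 19, Fsus4 ends at 22, Em7 ends at 25, Abm ends at 29.
Beat 26 falls within Abm.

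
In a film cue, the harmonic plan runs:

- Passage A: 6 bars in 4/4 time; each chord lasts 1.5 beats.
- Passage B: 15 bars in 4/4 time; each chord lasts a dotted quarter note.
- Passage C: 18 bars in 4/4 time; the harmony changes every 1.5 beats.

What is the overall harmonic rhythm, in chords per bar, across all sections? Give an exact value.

A: 6 bars of 4 beats is 24 beats; at 1.5 beats each that's 16 chords.
B: 15 bars of 4 beats is 60 beats; at 1.5 beats each that's 40 chords.
C: 18 bars of 4 beats is 72 beats; at 1.5 beats each that's 48 chords.
Overall: 104 chords over 39 bars → 104/39 = 8/3 chords per bar.

8/3 chords per bar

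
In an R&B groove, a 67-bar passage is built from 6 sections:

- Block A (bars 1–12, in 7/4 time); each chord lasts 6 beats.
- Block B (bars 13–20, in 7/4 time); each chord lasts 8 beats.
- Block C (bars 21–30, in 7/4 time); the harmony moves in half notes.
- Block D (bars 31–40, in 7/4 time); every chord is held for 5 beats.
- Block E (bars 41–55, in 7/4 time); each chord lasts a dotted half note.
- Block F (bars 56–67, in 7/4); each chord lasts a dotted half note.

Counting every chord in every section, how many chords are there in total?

133 chords

A: 12 bars × 7 beats = 84 beats; 6 beats/chord → 14 chords.
B: 8 bars × 7 beats = 56 beats; 8 beats/chord → 7 chords.
C: 10 bars × 7 beats = 70 beats; 2 beats/chord → 35 chords.
D: 10 bars × 7 beats = 70 beats; 5 beats/chord → 14 chords.
E: 15 bars × 7 beats = 105 beats; 3 beats/chord → 35 chords.
F: 12 bars × 7 beats = 84 beats; 3 beats/chord → 28 chords.
Total: 14 + 7 + 35 + 14 + 35 + 28 = 133.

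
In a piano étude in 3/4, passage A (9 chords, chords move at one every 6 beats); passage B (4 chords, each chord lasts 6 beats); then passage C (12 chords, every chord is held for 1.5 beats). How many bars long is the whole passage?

32 bars

A: 9 × 6 = 54 beats = 18 bars.
B: 4 × 6 = 24 beats = 8 bars.
C: 12 × 1.5 = 18 beats = 6 bars.
Total: 18 + 8 + 6 = 32 bars.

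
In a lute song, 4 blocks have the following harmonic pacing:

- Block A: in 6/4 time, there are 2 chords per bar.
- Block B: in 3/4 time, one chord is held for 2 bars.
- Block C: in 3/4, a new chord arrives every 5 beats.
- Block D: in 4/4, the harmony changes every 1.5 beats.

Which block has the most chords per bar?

A: 6 beats/bar ÷ 3 beats/chord = 2 chords/bar.
B: 3 beats/bar ÷ 6 beats/chord = 0.5 chords/bar.
C: 3 beats/bar ÷ 5 beats/chord = 0.6 chords/bar.
D: 4 beats/bar ÷ 1.5 beats/chord = 8/3 chords/bar.
Fastest is D at 8/3 chords/bar.

Block D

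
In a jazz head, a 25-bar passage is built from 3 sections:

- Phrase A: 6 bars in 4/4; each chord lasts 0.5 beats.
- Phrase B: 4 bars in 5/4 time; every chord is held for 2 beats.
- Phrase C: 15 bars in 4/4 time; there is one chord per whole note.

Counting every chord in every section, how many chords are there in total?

73 chords

A: 6 bars × 4 beats = 24 beats; 0.5 beats/chord → 48 chords.
B: 4 bars × 5 beats = 20 beats; 2 beats/chord → 10 chords.
C: 15 bars × 4 beats = 60 beats; 4 beats/chord → 15 chords.
Total: 48 + 10 + 15 = 73.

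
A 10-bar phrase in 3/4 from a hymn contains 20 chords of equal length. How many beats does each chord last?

1.5 beats

10 bars × 3 beats/bar = 30 beats total.
30 beats ÷ 20 chords = 1.5 beats per chord.
(That is a dotted quarter note.)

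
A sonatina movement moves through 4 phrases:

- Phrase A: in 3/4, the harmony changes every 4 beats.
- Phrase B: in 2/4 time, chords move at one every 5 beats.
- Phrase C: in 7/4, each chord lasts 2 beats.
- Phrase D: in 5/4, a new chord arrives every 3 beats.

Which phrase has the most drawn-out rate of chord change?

Phrase B

A: 3 beats/bar ÷ 4 beats/chord = 0.75 chords/bar.
B: 2 beats/bar ÷ 5 beats/chord = 0.4 chords/bar.
C: 7 beats/bar ÷ 2 beats/chord = 3.5 chords/bar.
D: 5 beats/bar ÷ 3 beats/chord = 5/3 chords/bar.
Slowest is B at 0.4 chords/bar.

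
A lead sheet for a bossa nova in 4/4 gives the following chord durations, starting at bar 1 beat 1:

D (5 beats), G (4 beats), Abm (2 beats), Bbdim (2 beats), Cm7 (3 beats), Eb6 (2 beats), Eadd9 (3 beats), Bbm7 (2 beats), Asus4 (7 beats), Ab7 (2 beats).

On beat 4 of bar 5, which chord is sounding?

Eadd9

Beat 4 of bar 5 is beat (5−1)×4 + 4 = 20 overall.
Running totals: D ends at 5, G ends at 9, Abm ends at 11, Bbdim ends at 13, Cm7 ends at 16, Eb6 ends at 18, Eadd9 ends at 21.
Beat 20 falls within Eadd9.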